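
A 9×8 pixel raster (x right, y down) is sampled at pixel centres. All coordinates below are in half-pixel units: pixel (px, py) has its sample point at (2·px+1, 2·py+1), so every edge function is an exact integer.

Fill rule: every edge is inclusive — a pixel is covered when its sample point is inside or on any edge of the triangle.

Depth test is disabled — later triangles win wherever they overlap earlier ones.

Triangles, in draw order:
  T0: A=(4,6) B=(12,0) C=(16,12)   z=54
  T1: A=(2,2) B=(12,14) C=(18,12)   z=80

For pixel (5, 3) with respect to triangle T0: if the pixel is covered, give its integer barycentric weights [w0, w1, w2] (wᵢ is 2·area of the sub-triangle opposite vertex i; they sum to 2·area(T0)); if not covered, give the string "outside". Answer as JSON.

T0:
  2·area = 120
  edge (4, 6)→(12, 0): d=(8,-6) inclusive
  edge (12, 0)→(16, 12): d=(4,12) inclusive
  edge (16, 12)→(4, 6): d=(-12,-6) inclusive
    (5,0)@(11, 1): e=[2,16,102] → #
    (6,0)@(13, 1): e=[14,-8,114] → ·
    (4,1)@(9, 3): e=[6,48,66] → #
    (6,1)@(13, 3): e=[30,0,90] → #  [on edge]
    (7,1)@(15, 3): e=[42,-24,102] → ·
    (3,2)@(7, 5): e=[10,80,30] → #
    (7,2)@(15, 5): e=[58,-16,78] → ·
    (3,3)@(7, 7): e=[26,88,6] → #
    (7,3)@(15, 7): e=[74,-8,54] → ·
    (3,4)@(7, 9): e=[42,96,-18] → ·
    (4,4)@(9, 9): e=[54,72,-6] → ·
    (5,4)@(11, 9): e=[66,48,6] → #
    (7,4)@(15, 9): e=[90,0,30] → #  [on edge]
    (8,7)@(17, 15): e=[150,0,-30] → ·  [on edge]
  covered (16 px):
    · · · · · # · · ·
    · · · · # # # · ·
    · · · # # # # · ·
    · · · # # # # · ·
    · · · · · # # # ·
    · · · · · · · # ·
    · · · · · · · · ·
    · · · · · · · · ·
T1:
  2·area = 92  (B↔C swapped to make it positive)
  edge (2, 2)→(18, 12): d=(16,10) inclusive
  edge (18, 12)→(12, 14): d=(-6,2) inclusive
  edge (12, 14)→(2, 2): d=(-10,-12) inclusive
    (1,1)@(3, 3): e=[6,84,2] → #
    (2,1)@(5, 3): e=[-14,80,26] → ·
    (1,2)@(3, 5): e=[38,72,-18] → ·
    (2,2)@(5, 5): e=[18,68,6] → #
    (3,2)@(7, 5): e=[-2,64,30] → ·
    (2,3)@(5, 7): e=[50,56,-14] → ·
    (3,3)@(7, 7): e=[30,52,10] → #
    (4,3)@(9, 7): e=[10,48,34] → #
    (5,3)@(11, 7): e=[-10,44,58] → ·
    (3,4)@(7, 9): e=[62,40,-10] → ·
    (4,4)@(9, 9): e=[42,36,14] → #
    (5,4)@(11, 9): e=[22,32,38] → #
    (7,6)@(15, 13): e=[46,0,46] → #  [on edge]
    (4,7)@(9, 15): e=[138,0,-46] → ·  [on edge]
  covered (12 px):
    · · · · · · · · ·
    · # · · · · · · ·
    · · # · · · · · ·
    · · · # # · · · ·
    · · · · # # # · ·
    · · · · · # # # ·
    · · · · · · # # ·
    · · · · · · · · ·

Final: [40,30,50]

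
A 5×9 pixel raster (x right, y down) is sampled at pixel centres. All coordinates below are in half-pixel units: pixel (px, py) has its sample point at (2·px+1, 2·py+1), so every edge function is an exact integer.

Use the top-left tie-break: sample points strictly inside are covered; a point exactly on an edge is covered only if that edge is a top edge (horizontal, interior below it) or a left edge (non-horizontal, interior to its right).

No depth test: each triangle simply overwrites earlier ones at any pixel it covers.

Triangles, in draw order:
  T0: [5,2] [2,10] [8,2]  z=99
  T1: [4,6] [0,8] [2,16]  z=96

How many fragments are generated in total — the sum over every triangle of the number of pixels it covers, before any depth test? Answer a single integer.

T0:
  2·area = 24  (B↔C swapped to make it positive)
  edge (5, 2)→(8, 2): d=(3,0) top-left  bias=+0
  edge (8, 2)→(2, 10): d=(-6,8) right/bottom  bias=-1
  edge (2, 10)→(5, 2): d=(3,-8) top-left  bias=+0
    (2,1)@(5, 3): e=[3,18,3] → X
    (3,1)@(7, 3): e=[3,2,19] → X
    (4,1)@(9, 3): e=[3,-14,35] → .
    (2,2)@(5, 5): e=[9,6,9] → X
    (3,2)@(7, 5): e=[9,-10,25] → .
    (2,3)@(5, 7): e=[15,-6,15] → .
  covered (3 px):
    . . . . .
    . . X X .
    . . X . .
    . . . . .
    . . . . .
    . . . . .
    . . . . .
    . . . . .
    . . . . .
T1:
  2·area = 36  (B↔C swapped to make it positive)
  edge (4, 6)→(2, 16): d=(-2,10) right/bottom  bias=-1
  edge (2, 16)→(0, 8): d=(-2,-8) top-left  bias=+0
  edge (0, 8)→(4, 6): d=(4,-2) top-left  bias=+0
    (2,0)@(5, 1): e=[0,54,-18] → .  [on edge]
    (1,3)@(3, 7): e=[8,26,2] → X
    (2,3)@(5, 7): e=[-12,42,6] → .
    (0,4)@(1, 9): e=[24,6,6] → X
    (2,4)@(5, 9): e=[-16,38,14] → .
    (0,5)@(1, 11): e=[20,2,14] → X
    (1,5)@(3, 11): e=[0,18,18] → .  [on edge]
    (0,6)@(1, 13): e=[16,-2,22] → .
  covered (4 px):
    . . . . .
    . . . . .
    . . . . .
    . X . . .
    X X . . .
    X . . . .
    . . . . .
    . . . . .
    . . . . .

Final: 7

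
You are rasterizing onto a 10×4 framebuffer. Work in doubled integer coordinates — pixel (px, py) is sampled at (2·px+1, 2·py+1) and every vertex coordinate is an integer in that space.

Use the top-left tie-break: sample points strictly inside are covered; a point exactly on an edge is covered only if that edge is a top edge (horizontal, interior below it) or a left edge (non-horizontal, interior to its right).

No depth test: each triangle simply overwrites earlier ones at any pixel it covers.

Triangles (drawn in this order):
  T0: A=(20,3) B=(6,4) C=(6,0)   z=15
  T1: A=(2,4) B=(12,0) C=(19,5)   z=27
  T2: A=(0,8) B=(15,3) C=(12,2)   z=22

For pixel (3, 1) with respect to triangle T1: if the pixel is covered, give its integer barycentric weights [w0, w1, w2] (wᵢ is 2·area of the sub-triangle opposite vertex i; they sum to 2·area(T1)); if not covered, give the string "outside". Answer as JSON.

T0:
  2·area = 56
  edge (20, 3)→(6, 4): d=(-14,1) right/bottom  bias=-1
  edge (6, 4)→(6, 0): d=(0,-4) top-left  bias=+0
  edge (6, 0)→(20, 3): d=(14,3) right/bottom  bias=-1
    (3,0)@(7, 1): e=[41,4,11] → X
    (4,0)@(9, 1): e=[39,12,5] → X
    (5,0)@(11, 1): e=[37,20,-1] → .
    (3,1)@(7, 3): e=[13,4,39] → X
    (5,1)@(11, 3): e=[9,20,27] → X
    (6,1)@(13, 3): e=[7,28,21] → X
    (7,1)@(15, 3): e=[5,36,15] → X
    (8,1)@(17, 3): e=[3,44,9] → X
    (9,1)@(19, 3): e=[1,52,3] → X
    (3,2)@(7, 5): e=[-15,4,67] → .
    (4,2)@(9, 5): e=[-17,12,61] → .
    (5,2)@(11, 5): e=[-19,20,55] → .
  covered (9 px):
    . . . X X . . . . .
    . . . X X X X X X X
    . . . . . . . . . .
    . . . . . . . . . .
T1:
  2·area = 78
  edge (2, 4)→(12, 0): d=(10,-4) top-left  bias=+0
  edge (12, 0)→(19, 5): d=(7,5) right/bottom  bias=-1
  edge (19, 5)→(2, 4): d=(-17,-1) top-left  bias=+0
    (5,0)@(11, 1): e=[6,12,60] → X
    (6,0)@(13, 1): e=[14,2,62] → X
    (7,0)@(15, 1): e=[22,-8,64] → .
    (2,1)@(5, 3): e=[2,56,20] → X
    (3,1)@(7, 3): e=[10,46,22] → X
    (4,1)@(9, 3): e=[18,36,24] → X
    (7,1)@(15, 3): e=[42,6,30] → X
    (8,1)@(17, 3): e=[50,-4,32] → .
    (2,2)@(5, 5): e=[22,70,-14] → .
    (3,2)@(7, 5): e=[30,60,-12] → .
    (4,2)@(9, 5): e=[38,50,-10] → .
    (5,2)@(11, 5): e=[46,40,-8] → .
    (9,2)@(19, 5): e=[78,0,0] → .  [on edge]
  covered (8 px):
    . . . . . X X . . .
    . . X X X X X X . .
    . . . . . . . . . .
    . . . . . . . . . .
T2:
  2·area = 30  (B↔C swapped to make it positive)
  edge (0, 8)→(12, 2): d=(12,-6) top-left  bias=+0
  edge (12, 2)→(15, 3): d=(3,1) right/bottom  bias=-1
  edge (15, 3)→(0, 8): d=(-15,5) right/bottom  bias=-1
    (4,0)@(9, 1): e=[-30,0,60] → .  [on edge]
    (5,1)@(11, 3): e=[6,4,20] → X
    (6,1)@(13, 3): e=[18,2,10] → X
    (7,1)@(15, 3): e=[30,0,0] → .  [on edge]
    (3,2)@(7, 5): e=[6,14,10] → X
    (4,2)@(9, 5): e=[18,12,0] → .  [on edge]
    (5,2)@(11, 5): e=[30,10,-10] → .
    (6,2)@(13, 5): e=[42,8,-20] → .
    (1,3)@(3, 7): e=[6,24,0] → .  [on edge]
    (3,3)@(7, 7): e=[30,20,-20] → .
  covered (3 px):
    . . . . . . . . . .
    . . . . . X X . . .
    . . . X . . . . . .
    . . . . . . . . . .

Result: [46,22,10]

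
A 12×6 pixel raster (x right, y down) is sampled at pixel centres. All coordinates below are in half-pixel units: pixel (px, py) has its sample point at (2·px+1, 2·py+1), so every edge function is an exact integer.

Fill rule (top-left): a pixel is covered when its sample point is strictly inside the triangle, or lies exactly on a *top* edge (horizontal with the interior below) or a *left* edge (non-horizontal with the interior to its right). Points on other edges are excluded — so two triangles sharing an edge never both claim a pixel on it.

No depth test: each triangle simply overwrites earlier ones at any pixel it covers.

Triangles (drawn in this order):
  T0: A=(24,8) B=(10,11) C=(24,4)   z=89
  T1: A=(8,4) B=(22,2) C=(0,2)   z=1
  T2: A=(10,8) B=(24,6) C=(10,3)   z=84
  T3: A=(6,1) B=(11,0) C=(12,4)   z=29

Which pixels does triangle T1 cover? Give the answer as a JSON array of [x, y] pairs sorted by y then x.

T0:
  2·area = 56
  edge (24, 8)→(10, 11): d=(-14,3) right/bottom  bias=-1
  edge (10, 11)→(24, 4): d=(14,-7) top-left  bias=+0
  edge (24, 4)→(24, 8): d=(0,4) right/bottom  bias=-1
    (11,2)@(23, 5): e=[45,7,4] → X
    (9,3)@(19, 7): e=[29,7,20] → X
    (10,3)@(21, 7): e=[23,21,12] → X
    (7,4)@(15, 9): e=[13,7,36] → X
    (8,4)@(17, 9): e=[7,21,28] → X
    (10,4)@(21, 9): e=[-5,49,12] → .
    (11,4)@(23, 9): e=[-11,63,4] → .
    (7,5)@(15, 11): e=[-15,35,36] → .
    (8,5)@(17, 11): e=[-21,49,28] → .
    (9,5)@(19, 11): e=[-27,63,20] → .
  covered (7 px):
    . . . . . . . . . . . .
    . . . . . . . . . . . .
    . . . . . . . . . . . X
    . . . . . . . . . X X X
    . . . . . . . X X X . .
    . . . . . . . . . . . .
T1:
  2·area = 44  (B↔C swapped to make it positive)
  edge (8, 4)→(0, 2): d=(-8,-2) top-left  bias=+0
  edge (0, 2)→(22, 2): d=(22,0) top-left  bias=+0
  edge (22, 2)→(8, 4): d=(-14,2) right/bottom  bias=-1
    (2,1)@(5, 3): e=[2,22,20] → X
    (3,1)@(7, 3): e=[6,22,16] → X
    (4,1)@(9, 3): e=[10,22,12] → X
    (5,1)@(11, 3): e=[14,22,8] → X
    (6,1)@(13, 3): e=[18,22,4] → X
    (7,1)@(15, 3): e=[22,22,0] → .  [on edge]
    (0,2)@(1, 5): e=[-22,66,0] → .  [on edge]
    (2,2)@(5, 5): e=[-14,66,-8] → .
    (3,2)@(7, 5): e=[-10,66,-12] → .
    (4,2)@(9, 5): e=[-6,66,-16] → .
    (5,2)@(11, 5): e=[-2,66,-20] → .
    (6,2)@(13, 5): e=[2,66,-24] → .
  covered (5 px):
    . . . . . . . . . . . .
    . . X X X X X . . . . .
    . . . . . . . . . . . .
    . . . . . . . . . . . .
    . . . . . . . . . . . .
    . . . . . . . . . . . .
T2:
  2·area = 70  (B↔C swapped to make it positive)
  edge (10, 8)→(10, 3): d=(0,-5) top-left  bias=+0
  edge (10, 3)→(24, 6): d=(14,3) right/bottom  bias=-1
  edge (24, 6)→(10, 8): d=(-14,2) right/bottom  bias=-1
    (5,2)@(11, 5): e=[5,25,40] → X
    (6,2)@(13, 5): e=[15,19,36] → X
    (7,2)@(15, 5): e=[25,13,32] → X
    (8,2)@(17, 5): e=[35,7,28] → X
    (9,2)@(19, 5): e=[45,1,24] → X
    (10,2)@(21, 5): e=[55,-5,20] → .
    (5,3)@(11, 7): e=[5,53,12] → X
    (8,3)@(17, 7): e=[35,35,0] → .  [on edge]
    (9,3)@(19, 7): e=[45,29,-4] → .
    (1,4)@(3, 9): e=[-35,105,0] → .  [on edge]
    (5,4)@(11, 9): e=[5,81,-16] → .
    (6,4)@(13, 9): e=[15,75,-20] → .
  covered (8 px):
    . . . . . . . . . . . .
    . . . . . . . . . . . .
    . . . . . X X X X X . .
    . . . . . X X X . . . .
    . . . . . . . . . . . .
    . . . . . . . . . . . .
T3:
  2·area = 21
  edge (6, 1)→(11, 0): d=(5,-1) top-left  bias=+0
  edge (11, 0)→(12, 4): d=(1,4) right/bottom  bias=-1
  edge (12, 4)→(6, 1): d=(-6,-3) top-left  bias=+0
    (3,0)@(7, 1): e=[1,17,3] → X
    (4,0)@(9, 1): e=[3,9,9] → X
    (5,0)@(11, 1): e=[5,1,15] → X
    (6,0)@(13, 1): e=[7,-7,21] → .
    (3,1)@(7, 3): e=[11,19,-9] → .
    (4,1)@(9, 3): e=[13,11,-3] → .
    (5,1)@(11, 3): e=[15,3,3] → X
    (6,1)@(13, 3): e=[17,-5,9] → .
    (5,2)@(11, 5): e=[25,5,-9] → .
  covered (4 px):
    . . . X X X . . . . . .
    . . . . . X . . . . . .
    . . . . . . . . . . . .
    . . . . . . . . . . . .
    . . . . . . . . . . . .
    . . . . . . . . . . . .

Answer: [[2,1],[3,1],[4,1],[5,1],[6,1]]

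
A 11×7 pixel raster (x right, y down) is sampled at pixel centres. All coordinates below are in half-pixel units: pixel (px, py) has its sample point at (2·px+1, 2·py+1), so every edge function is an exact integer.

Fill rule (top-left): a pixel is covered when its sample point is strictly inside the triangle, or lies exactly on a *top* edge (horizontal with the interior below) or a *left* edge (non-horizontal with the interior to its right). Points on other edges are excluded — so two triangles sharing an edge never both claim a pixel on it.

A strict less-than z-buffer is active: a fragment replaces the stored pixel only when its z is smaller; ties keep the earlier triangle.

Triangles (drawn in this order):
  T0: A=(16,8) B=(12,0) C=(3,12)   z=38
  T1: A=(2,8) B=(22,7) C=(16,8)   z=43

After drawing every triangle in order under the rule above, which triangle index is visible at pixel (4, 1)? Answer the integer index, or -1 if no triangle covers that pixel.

T0:
  2·area = 120  (B↔C swapped to make it positive)
  edge (16, 8)→(3, 12): d=(-13,4) right/bottom  bias=-1
  edge (3, 12)→(12, 0): d=(9,-12) top-left  bias=+0
  edge (12, 0)→(16, 8): d=(4,8) right/bottom  bias=-1
    (5,1)@(11, 3): e=[85,15,20] → #
    (6,1)@(13, 3): e=[77,39,4] → #
    (7,1)@(15, 3): e=[69,63,-12] → ·
    (4,2)@(9, 5): e=[67,9,44] → #
    (7,2)@(15, 5): e=[43,81,-4] → ·
    (3,3)@(7, 7): e=[49,3,68] → #
    (7,3)@(15, 7): e=[17,99,4] → #
    (8,3)@(17, 7): e=[9,123,-12] → ·
    (3,4)@(7, 9): e=[23,21,76] → #
    (6,4)@(13, 9): e=[-1,93,28] → ·
    (7,4)@(15, 9): e=[-9,117,12] → ·
    (2,5)@(5, 11): e=[5,15,100] → #
  covered (14 px):
    · · · · · · · · · · ·
    · · · · · # # · · · ·
    · · · · # # # · · · ·
    · · · # # # # # · · ·
    · · · # # # · · · · ·
    · · # · · · · · · · ·
    · · · · · · · · · · ·
T1:
  2·area = 14
  edge (2, 8)→(22, 7): d=(20,-1) top-left  bias=+0
  edge (22, 7)→(16, 8): d=(-6,1) right/bottom  bias=-1
  edge (16, 8)→(2, 8): d=(-14,0) right/bottom  bias=-1
  covered (0 px):
    · · · · · · · · · · ·
    · · · · · · · · · · ·
    · · · · · · · · · · ·
    · · · · · · · · · · ·
    · · · · · · · · · · ·
    · · · · · · · · · · ·
    · · · · · · · · · · ·

Z-buffer (winner per pixel, '.' = empty):
  . . . . . . . . . . .
  . . . . . 0 0 . . . .
  . . . . 0 0 0 . . . .
  . . . 0 0 0 0 0 . . .
  . . . 0 0 0 . . . . .
  . . 0 . . . . . . . .
  . . . . . . . . . . .

Final: -1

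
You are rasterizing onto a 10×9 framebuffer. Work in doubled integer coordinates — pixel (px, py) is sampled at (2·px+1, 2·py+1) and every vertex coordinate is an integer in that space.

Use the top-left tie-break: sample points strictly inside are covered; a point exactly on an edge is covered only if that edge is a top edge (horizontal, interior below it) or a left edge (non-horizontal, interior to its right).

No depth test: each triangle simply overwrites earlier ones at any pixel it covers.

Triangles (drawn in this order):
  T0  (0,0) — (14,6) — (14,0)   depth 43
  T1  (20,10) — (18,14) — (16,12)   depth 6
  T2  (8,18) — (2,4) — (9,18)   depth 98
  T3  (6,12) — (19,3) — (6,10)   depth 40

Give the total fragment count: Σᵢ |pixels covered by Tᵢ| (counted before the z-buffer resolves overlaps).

T0:
  2·area = 84  (B↔C swapped to make it positive)
  edge (0, 0)→(14, 0): d=(14,0) top-left  bias=+0
  edge (14, 0)→(14, 6): d=(0,6) right/bottom  bias=-1
  edge (14, 6)→(0, 0): d=(-14,-6) top-left  bias=+0
    (1,0)@(3, 1): e=[14,66,4] → X
    (2,0)@(5, 1): e=[14,54,16] → X
    (3,0)@(7, 1): e=[14,42,28] → X
    (4,0)@(9, 1): e=[14,30,40] → X
    (5,0)@(11, 1): e=[14,18,52] → X
    (6,0)@(13, 1): e=[14,6,64] → X
    (7,0)@(15, 1): e=[14,-6,76] → .
    (1,1)@(3, 3): e=[42,66,-24] → .
    (2,1)@(5, 3): e=[42,54,-12] → .
    (3,1)@(7, 3): e=[42,42,0] → X  [on edge]
    (7,1)@(15, 3): e=[42,-6,48] → .
    (3,2)@(7, 5): e=[70,42,-28] → .
  covered (11 px):
    . X X X X X X . . .
    . . . X X X X . . .
    . . . . . . X . . .
    . . . . . . . . . .
    . . . . . . . . . .
    . . . . . . . . . .
    . . . . . . . . . .
    . . . . . . . . . .
    . . . . . . . . . .
T1:
  2·area = 12
  edge (20, 10)→(18, 14): d=(-2,4) right/bottom  bias=-1
  edge (18, 14)→(16, 12): d=(-2,-2) top-left  bias=+0
  edge (16, 12)→(20, 10): d=(4,-2) top-left  bias=+0
    (2,0)@(5, 1): e=[78,0,-66] → .  [on edge]
    (3,1)@(7, 3): e=[66,0,-54] → .  [on edge]
    (4,2)@(9, 5): e=[54,0,-42] → .  [on edge]
    (5,3)@(11, 7): e=[42,0,-30] → .  [on edge]
    (6,4)@(13, 9): e=[30,0,-18] → .  [on edge]
    (7,5)@(15, 11): e=[18,0,-6] → .  [on edge]
    (9,5)@(19, 11): e=[2,8,2] → X
    (8,6)@(17, 13): e=[6,0,6] → X  [on edge]
    (9,6)@(19, 13): e=[-2,4,10] → .
    (8,7)@(17, 15): e=[2,-4,14] → .
    (9,7)@(19, 15): e=[-6,0,18] → .  [on edge]
  covered (2 px):
    . . . . . . . . . .
    . . . . . . . . . .
    . . . . . . . . . .
    . . . . . . . . . .
    . . . . . . . . . .
    . . . . . . . . . X
    . . . . . . . . X .
    . . . . . . . . . .
    . . . . . . . . . .
T2:
  2·area = 14
  edge (8, 18)→(2, 4): d=(-6,-14) top-left  bias=+0
  edge (2, 4)→(9, 18): d=(7,14) right/bottom  bias=-1
  edge (9, 18)→(8, 18): d=(-1,0) right/bottom  bias=-1
    (2,5)@(5, 11): e=[0,7,7] → X  [on edge]
    (3,5)@(7, 11): e=[28,-21,7] → .
    (2,6)@(5, 13): e=[-12,21,5] → .
    (3,7)@(7, 15): e=[4,7,3] → X
    (4,7)@(9, 15): e=[32,-21,3] → .
    (3,8)@(7, 17): e=[-8,21,1] → .
  covered (2 px):
    . . . . . . . . . .
    . . . . . . . . . .
    . . . . . . . . . .
    . . . . . . . . . .
    . . . . . . . . . .
    . . X . . . . . . .
    . . . . . . . . . .
    . . . X . . . . . .
    . . . . . . . . . .
T3:
  2·area = 26  (B↔C swapped to make it positive)
  edge (6, 12)→(6, 10): d=(0,-2) top-left  bias=+0
  edge (6, 10)→(19, 3): d=(13,-7) top-left  bias=+0
  edge (19, 3)→(6, 12): d=(-13,9) right/bottom  bias=-1
    (9,1)@(19, 3): e=[26,0,0] → .  [on edge]
    (6,3)@(13, 7): e=[14,10,2] → X
    (7,3)@(15, 7): e=[18,24,-16] → .
    (4,4)@(9, 9): e=[6,8,12] → X
    (5,4)@(11, 9): e=[10,22,-6] → .
    (6,4)@(13, 9): e=[14,36,-24] → .
    (3,5)@(7, 11): e=[2,20,4] → X
    (4,5)@(9, 11): e=[6,34,-14] → .
    (3,6)@(7, 13): e=[2,46,-22] → .
  covered (3 px):
    . . . . . . . . . .
    . . . . . . . . . .
    . . . . . . . . . .
    . . . . . . X . . .
    . . . . X . . . . .
    . . . X . . . . . .
    . . . . . . . . . .
    . . . . . . . . . .
    . . . . . . . . . .

Result: 18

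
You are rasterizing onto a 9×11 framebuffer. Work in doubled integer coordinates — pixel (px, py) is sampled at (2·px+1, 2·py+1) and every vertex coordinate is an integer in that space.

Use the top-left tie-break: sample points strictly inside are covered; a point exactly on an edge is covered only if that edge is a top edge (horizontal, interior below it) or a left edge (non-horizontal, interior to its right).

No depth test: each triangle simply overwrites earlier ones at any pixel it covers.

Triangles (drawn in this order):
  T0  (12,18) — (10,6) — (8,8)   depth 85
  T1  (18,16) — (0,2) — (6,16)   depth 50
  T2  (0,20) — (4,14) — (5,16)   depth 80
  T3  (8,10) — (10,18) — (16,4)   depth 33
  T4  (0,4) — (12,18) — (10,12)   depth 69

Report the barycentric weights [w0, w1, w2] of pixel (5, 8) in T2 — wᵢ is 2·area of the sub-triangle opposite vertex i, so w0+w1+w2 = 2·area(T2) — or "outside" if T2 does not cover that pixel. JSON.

T0:
  2·area = 28  (B↔C swapped to make it positive)
  edge (12, 18)→(8, 8): d=(-4,-10) top-left  bias=+0
  edge (8, 8)→(10, 6): d=(2,-2) top-left  bias=+0
  edge (10, 6)→(12, 18): d=(2,12) right/bottom  bias=-1
    (7,0)@(15, 1): e=[98,0,-70] → .  [on edge]
    (6,1)@(13, 3): e=[70,0,-42] → .  [on edge]
    (5,2)@(11, 5): e=[42,0,-14] → .  [on edge]
    (4,3)@(9, 7): e=[14,0,14] → X  [on edge]
    (5,3)@(11, 7): e=[34,4,-10] → .
    (3,4)@(7, 9): e=[-14,0,42] → .  [on edge]
    (4,4)@(9, 9): e=[6,4,18] → X
    (5,4)@(11, 9): e=[26,8,-6] → .
    (2,5)@(5, 11): e=[-42,0,70] → .  [on edge]
    (4,5)@(9, 11): e=[-2,8,22] → .
    (1,6)@(3, 13): e=[-70,0,98] → .  [on edge]
    (5,6)@(11, 13): e=[10,16,2] → X
    (0,7)@(1, 15): e=[-98,0,126] → .  [on edge]
  covered (4 px):
    . . . . . . . . .
    . . . . . . . . .
    . . . . . . . . .
    . . . . X . . . .
    . . . . X . . . .
    . . . . . . . . .
    . . . . . X . . .
    . . . . . X . . .
    . . . . . . . . .
    . . . . . . . . .
    . . . . . . . . .
T1:
  2·area = 168  (B↔C swapped to make it positive)
  edge (18, 16)→(6, 16): d=(-12,0) right/bottom  bias=-1
  edge (6, 16)→(0, 2): d=(-6,-14) top-left  bias=+0
  edge (0, 2)→(18, 16): d=(18,14) right/bottom  bias=-1
    (0,1)@(1, 3): e=[156,8,4] → X
    (1,1)@(3, 3): e=[156,36,-24] → .
    (0,2)@(1, 5): e=[132,-4,40] → .
    (1,2)@(3, 5): e=[132,24,12] → X
    (2,2)@(5, 5): e=[132,52,-16] → .
    (1,3)@(3, 7): e=[108,12,48] → X
    (2,3)@(5, 7): e=[108,40,20] → X
    (3,3)@(7, 7): e=[108,68,-8] → .
    (1,4)@(3, 9): e=[84,0,84] → X  [on edge]
    (3,4)@(7, 9): e=[84,56,28] → X
    (4,4)@(9, 9): e=[84,84,0] → .  [on edge]
    (1,5)@(3, 11): e=[60,-12,120] → .
  covered (21 px):
    . . . . . . . . .
    X . . . . . . . .
    . X . . . . . . .
    . X X . . . . . .
    . X X X . . . . .
    . . X X X X . . .
    . . X X X X X . .
    . . . X X X X X .
    . . . . . . . . .
    . . . . . . . . .
    . . . . . . . . .
T2:
  2·area = 14
  edge (0, 20)→(4, 14): d=(4,-6) top-left  bias=+0
  edge (4, 14)→(5, 16): d=(1,2) right/bottom  bias=-1
  edge (5, 16)→(0, 20): d=(-5,4) right/bottom  bias=-1
    (1,8)@(3, 17): e=[6,5,3] → X
    (2,8)@(5, 17): e=[18,1,-5] → .
    (0,9)@(1, 19): e=[2,11,1] → X
    (1,9)@(3, 19): e=[14,7,-7] → .
    (0,10)@(1, 21): e=[10,13,-9] → .
  covered (2 px):
    . . . . . . . . .
    . . . . . . . . .
    . . . . . . . . .
    . . . . . . . . .
    . . . . . . . . .
    . . . . . . . . .
    . . . . . . . . .
    . . . . . . . . .
    . X . . . . . . .
    X . . . . . . . .
    . . . . . . . . .
T3:
  2·area = 76  (B↔C swapped to make it positive)
  edge (8, 10)→(16, 4): d=(8,-6) top-left  bias=+0
  edge (16, 4)→(10, 18): d=(-6,14) right/bottom  bias=-1
  edge (10, 18)→(8, 10): d=(-2,-8) top-left  bias=+0
    (7,2)@(15, 5): e=[2,8,66] → X
    (8,2)@(17, 5): e=[14,-20,82] → .
    (6,3)@(13, 7): e=[6,24,46] → X
    (7,3)@(15, 7): e=[18,-4,62] → .
    (5,4)@(11, 9): e=[10,40,26] → X
    (7,4)@(15, 9): e=[34,-16,58] → .
    (4,5)@(9, 11): e=[14,56,6] → X
    (6,5)@(13, 11): e=[38,0,38] → .  [on edge]
    (4,6)@(9, 13): e=[30,44,2] → X
    (6,6)@(13, 13): e=[54,-12,34] → .
    (4,7)@(9, 15): e=[46,32,-2] → .
    (5,7)@(11, 15): e=[58,4,14] → X
  covered (9 px):
    . . . . . . . . .
    . . . . . . . . .
    . . . . . . . X .
    . . . . . . X . .
    . . . . . X X . .
    . . . . X X . . .
    . . . . X X . . .
    . . . . . X . . .
    . . . . . . . . .
    . . . . . . . . .
    . . . . . . . . .
T4:
  2·area = 44  (B↔C swapped to make it positive)
  edge (0, 4)→(10, 12): d=(10,8) right/bottom  bias=-1
  edge (10, 12)→(12, 18): d=(2,6) right/bottom  bias=-1
  edge (12, 18)→(0, 4): d=(-12,-14) top-left  bias=+0
    (3,1)@(7, 3): e=[-66,0,110] → .  [on edge]
    (0,2)@(1, 5): e=[2,40,2] → X
    (1,2)@(3, 5): e=[-14,28,30] → .
    (0,3)@(1, 7): e=[22,44,-22] → .
    (1,3)@(3, 7): e=[6,32,6] → X
    (2,3)@(5, 7): e=[-10,20,34] → .
    (1,4)@(3, 9): e=[26,36,-18] → .
    (2,4)@(5, 9): e=[10,24,10] → X
    (3,4)@(7, 9): e=[-6,12,38] → .
    (4,4)@(9, 9): e=[-22,0,66] → .  [on edge]
    (2,5)@(5, 11): e=[30,28,-14] → .
    (3,5)@(7, 11): e=[14,16,14] → X
    (5,7)@(11, 15): e=[22,0,22] → .  [on edge]
    (6,10)@(13, 21): e=[66,0,-22] → .  [on edge]
  covered (5 px):
    . . . . . . . . .
    . . . . . . . . .
    X . . . . . . . .
    . X . . . . . . .
    . . X . . . . . .
    . . . X . . . . .
    . . . . X . . . .
    . . . . . . . . .
    . . . . . . . . .
    . . . . . . . . .
    . . . . . . . . .

Answer: "outside"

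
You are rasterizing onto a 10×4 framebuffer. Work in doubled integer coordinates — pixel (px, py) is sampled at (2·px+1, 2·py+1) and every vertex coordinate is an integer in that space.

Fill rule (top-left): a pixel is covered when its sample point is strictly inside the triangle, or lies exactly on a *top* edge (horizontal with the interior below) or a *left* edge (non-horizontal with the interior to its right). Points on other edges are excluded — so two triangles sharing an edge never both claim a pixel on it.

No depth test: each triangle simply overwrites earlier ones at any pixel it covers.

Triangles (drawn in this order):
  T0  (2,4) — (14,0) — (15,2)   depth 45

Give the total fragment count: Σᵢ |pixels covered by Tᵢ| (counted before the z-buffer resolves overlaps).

T0:
  2·area = 28
  edge (2, 4)→(14, 0): d=(12,-4) top-left  bias=+0
  edge (14, 0)→(15, 2): d=(1,2) right/bottom  bias=-1
  edge (15, 2)→(2, 4): d=(-13,2) right/bottom  bias=-1
    (5,0)@(11, 1): e=[0,7,21] → █  [on edge]
    (6,0)@(13, 1): e=[8,3,17] → █
    (7,0)@(15, 1): e=[16,-1,13] → ·
    (2,1)@(5, 3): e=[0,21,7] → █  [on edge]
    (3,1)@(7, 3): e=[8,17,3] → █
    (4,1)@(9, 3): e=[16,13,-1] → ·
    (5,1)@(11, 3): e=[24,9,-5] → ·
    (6,1)@(13, 3): e=[32,5,-9] → ·
    (2,2)@(5, 5): e=[24,23,-19] → ·
    (3,2)@(7, 5): e=[32,19,-23] → ·
  covered (4 px):
    · · · · · █ █ · · ·
    · · █ █ · · · · · ·
    · · · · · · · · · ·
    · · · · · · · · · ·

Final: 4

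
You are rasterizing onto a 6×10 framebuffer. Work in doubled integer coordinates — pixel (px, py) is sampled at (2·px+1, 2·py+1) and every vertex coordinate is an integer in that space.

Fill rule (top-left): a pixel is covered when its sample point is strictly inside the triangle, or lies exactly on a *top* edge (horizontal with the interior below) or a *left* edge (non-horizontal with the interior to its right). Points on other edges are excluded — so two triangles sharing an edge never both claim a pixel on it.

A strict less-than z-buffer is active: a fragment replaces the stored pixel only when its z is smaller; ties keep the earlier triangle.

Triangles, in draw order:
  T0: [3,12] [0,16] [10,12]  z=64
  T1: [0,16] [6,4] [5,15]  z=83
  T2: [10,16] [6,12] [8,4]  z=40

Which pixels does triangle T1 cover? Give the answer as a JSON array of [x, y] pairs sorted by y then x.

T0:
  2·area = 28  (B↔C swapped to make it positive)
  edge (3, 12)→(10, 12): d=(7,0) top-left  bias=+0
  edge (10, 12)→(0, 16): d=(-10,4) right/bottom  bias=-1
  edge (0, 16)→(3, 12): d=(3,-4) top-left  bias=+0
    (1,6)@(3, 13): e=[7,18,3] → █
    (2,6)@(5, 13): e=[7,10,11] → █
    (3,6)@(7, 13): e=[7,2,19] → █
    (4,6)@(9, 13): e=[7,-6,27] → ·
    (0,7)@(1, 15): e=[21,6,1] → █
    (1,7)@(3, 15): e=[21,-2,9] → ·
    (2,7)@(5, 15): e=[21,-10,17] → ·
    (3,7)@(7, 15): e=[21,-18,25] → ·
    (0,8)@(1, 17): e=[35,-14,7] → ·
  covered (4 px):
    · · · · · ·
    · · · · · ·
    · · · · · ·
    · · · · · ·
    · · · · · ·
    · · · · · ·
    · █ █ █ · ·
    █ · · · · ·
    · · · · · ·
    · · · · · ·
T1:
  2·area = 54
  edge (0, 16)→(6, 4): d=(6,-12) top-left  bias=+0
  edge (6, 4)→(5, 15): d=(-1,11) right/bottom  bias=-1
  edge (5, 15)→(0, 16): d=(-5,1) right/bottom  bias=-1
    (2,3)@(5, 7): e=[6,8,40] → █
    (3,3)@(7, 7): e=[30,-14,38] → ·
    (2,4)@(5, 9): e=[18,6,30] → █
    (3,4)@(7, 9): e=[42,-16,28] → ·
    (1,5)@(3, 11): e=[6,26,22] → █
    (3,5)@(7, 11): e=[54,-18,18] → ·
    (1,6)@(3, 13): e=[18,24,12] → █
    (3,6)@(7, 13): e=[66,-20,8] → ·
    (0,7)@(1, 15): e=[6,44,4] → █
    (2,7)@(5, 15): e=[54,0,0] → ·  [on edge]
    (0,8)@(1, 17): e=[18,42,-6] → ·
    (1,8)@(3, 17): e=[42,20,-8] → ·
  covered (8 px):
    · · · · · ·
    · · · · · ·
    · · · · · ·
    · · █ · · ·
    · · █ · · ·
    · █ █ · · ·
    · █ █ · · ·
    █ █ · · · ·
    · · · · · ·
    · · · · · ·
T2:
  2·area = 40
  edge (10, 16)→(6, 12): d=(-4,-4) top-left  bias=+0
  edge (6, 12)→(8, 4): d=(2,-8) top-left  bias=+0
  edge (8, 4)→(10, 16): d=(2,12) right/bottom  bias=-1
    (0,3)@(1, 7): e=[0,-50,90] → ·  [on edge]
    (1,4)@(3, 9): e=[0,-30,70] → ·  [on edge]
    (3,4)@(7, 9): e=[16,2,22] → █
    (4,4)@(9, 9): e=[24,18,-2] → ·
    (2,5)@(5, 11): e=[0,-10,50] → ·  [on edge]
    (3,5)@(7, 11): e=[8,6,26] → █
    (4,5)@(9, 11): e=[16,22,2] → █
    (5,5)@(11, 11): e=[24,38,-22] → ·
    (3,6)@(7, 13): e=[0,10,30] → █  [on edge]
    (5,6)@(11, 13): e=[16,42,-18] → ·
    (3,7)@(7, 15): e=[-8,14,34] → ·
    (4,7)@(9, 15): e=[0,30,10] → █  [on edge]
    (5,8)@(11, 17): e=[0,50,-10] → ·  [on edge]
  covered (6 px):
    · · · · · ·
    · · · · · ·
    · · · · · ·
    · · · · · ·
    · · · █ · ·
    · · · █ █ ·
    · · · █ █ ·
    · · · · █ ·
    · · · · · ·
    · · · · · ·

Final: [[2,3],[2,4],[1,5],[2,5],[1,6],[2,6],[0,7],[1,7]]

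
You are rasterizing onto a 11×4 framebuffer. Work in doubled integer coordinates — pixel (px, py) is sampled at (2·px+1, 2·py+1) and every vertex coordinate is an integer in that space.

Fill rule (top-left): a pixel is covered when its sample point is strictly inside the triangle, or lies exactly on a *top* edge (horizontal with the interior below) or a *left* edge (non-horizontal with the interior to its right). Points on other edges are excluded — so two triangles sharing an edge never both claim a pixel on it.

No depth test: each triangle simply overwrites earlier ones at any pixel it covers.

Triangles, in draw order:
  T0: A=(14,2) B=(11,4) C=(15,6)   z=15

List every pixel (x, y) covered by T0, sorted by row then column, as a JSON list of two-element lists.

T0:
  2·area = 14  (B↔C swapped to make it positive)
  edge (14, 2)→(15, 6): d=(1,4) right/bottom  bias=-1
  edge (15, 6)→(11, 4): d=(-4,-2) top-left  bias=+0
  edge (11, 4)→(14, 2): d=(3,-2) top-left  bias=+0
    (2,0)@(5, 1): e=[35,0,-21] → ·  [on edge]
    (4,1)@(9, 3): e=[21,0,-7] → ·  [on edge]
    (6,1)@(13, 3): e=[5,8,1] → █
    (7,1)@(15, 3): e=[-3,12,5] → ·
    (6,2)@(13, 5): e=[7,0,7] → █  [on edge]
    (7,2)@(15, 5): e=[-1,4,11] → ·
    (6,3)@(13, 7): e=[9,-8,13] → ·
    (8,3)@(17, 7): e=[-7,0,21] → ·  [on edge]
  covered (2 px):
    · · · · · · · · · · ·
    · · · · · · █ · · · ·
    · · · · · · █ · · · ·
    · · · · · · · · · · ·

Final: [[6,1],[6,2]]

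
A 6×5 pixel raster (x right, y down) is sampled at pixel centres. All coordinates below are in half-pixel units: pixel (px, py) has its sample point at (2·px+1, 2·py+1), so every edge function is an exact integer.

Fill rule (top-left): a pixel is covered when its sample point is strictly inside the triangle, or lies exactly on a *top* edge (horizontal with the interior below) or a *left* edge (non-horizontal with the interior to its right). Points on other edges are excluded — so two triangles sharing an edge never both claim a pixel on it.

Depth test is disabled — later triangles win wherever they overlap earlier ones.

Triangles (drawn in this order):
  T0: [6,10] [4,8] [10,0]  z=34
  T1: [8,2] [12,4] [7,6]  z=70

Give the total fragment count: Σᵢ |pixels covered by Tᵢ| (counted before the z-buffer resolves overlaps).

T0:
  2·area = 28
  edge (6, 10)→(4, 8): d=(-2,-2) top-left  bias=+0
  edge (4, 8)→(10, 0): d=(6,-8) top-left  bias=+0
  edge (10, 0)→(6, 10): d=(-4,10) right/bottom  bias=-1
    (0,2)@(1, 5): e=[0,-42,70] → ·  [on edge]
    (3,2)@(7, 5): e=[12,6,10] → #
    (4,2)@(9, 5): e=[16,22,-10] → ·
    (1,3)@(3, 7): e=[0,-14,42] → ·  [on edge]
    (2,3)@(5, 7): e=[4,2,22] → #
    (4,3)@(9, 7): e=[12,34,-18] → ·
    (2,4)@(5, 9): e=[0,14,14] → #  [on edge]
    (3,4)@(7, 9): e=[4,30,-6] → ·
  covered (4 px):
    · · · · · ·
    · · · · · ·
    · · · # · ·
    · · # # · ·
    · · # · · ·
T1:
  2·area = 18
  edge (8, 2)→(12, 4): d=(4,2) right/bottom  bias=-1
  edge (12, 4)→(7, 6): d=(-5,2) right/bottom  bias=-1
  edge (7, 6)→(8, 2): d=(1,-4) top-left  bias=+0
    (4,1)@(9, 3): e=[2,11,5] → #
    (5,1)@(11, 3): e=[-2,7,13] → ·
    (4,2)@(9, 5): e=[10,1,7] → #
    (5,2)@(11, 5): e=[6,-3,15] → ·
    (4,3)@(9, 7): e=[18,-9,9] → ·
  covered (2 px):
    · · · · · ·
    · · · · # ·
    · · · · # ·
    · · · · · ·
    · · · · · ·

Final: 6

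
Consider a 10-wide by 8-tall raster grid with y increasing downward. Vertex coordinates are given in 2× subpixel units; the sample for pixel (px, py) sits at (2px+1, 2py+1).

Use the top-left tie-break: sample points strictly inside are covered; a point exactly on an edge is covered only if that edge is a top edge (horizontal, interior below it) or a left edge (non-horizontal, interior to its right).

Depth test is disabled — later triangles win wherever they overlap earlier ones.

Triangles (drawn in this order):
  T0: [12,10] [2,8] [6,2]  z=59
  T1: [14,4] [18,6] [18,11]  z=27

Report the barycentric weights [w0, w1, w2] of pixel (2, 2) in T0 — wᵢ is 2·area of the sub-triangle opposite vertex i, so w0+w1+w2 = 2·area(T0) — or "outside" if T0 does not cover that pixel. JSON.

T0:
  2·area = 68
  edge (12, 10)→(2, 8): d=(-10,-2) top-left  bias=+0
  edge (2, 8)→(6, 2): d=(4,-6) top-left  bias=+0
  edge (6, 2)→(12, 10): d=(6,8) right/bottom  bias=-1
    (2,2)@(5, 5): e=[36,6,26] → #
    (3,2)@(7, 5): e=[40,18,10] → #
    (4,2)@(9, 5): e=[44,30,-6] → ·
    (1,3)@(3, 7): e=[12,2,54] → #
    (4,3)@(9, 7): e=[24,38,6] → #
    (5,3)@(11, 7): e=[28,50,-10] → ·
    (1,4)@(3, 9): e=[-8,10,66] → ·
    (2,4)@(5, 9): e=[-4,22,50] → ·
    (3,4)@(7, 9): e=[0,34,34] → #  [on edge]
    (5,4)@(11, 9): e=[8,58,2] → #
    (6,4)@(13, 9): e=[12,70,-14] → ·
    (3,5)@(7, 11): e=[-20,42,46] → ·
    (8,5)@(17, 11): e=[0,102,-34] → ·  [on edge]
  covered (9 px):
    · · · · · · · · · ·
    · · · · · · · · · ·
    · · # # · · · · · ·
    · # # # # · · · · ·
    · · · # # # · · · ·
    · · · · · · · · · ·
    · · · · · · · · · ·
    · · · · · · · · · ·
T1:
  2·area = 20
  edge (14, 4)→(18, 6): d=(4,2) right/bottom  bias=-1
  edge (18, 6)→(18, 11): d=(0,5) right/bottom  bias=-1
  edge (18, 11)→(14, 4): d=(-4,-7) top-left  bias=+0
    (7,2)@(15, 5): e=[2,15,3] → #
    (8,2)@(17, 5): e=[-2,5,17] → ·
    (7,3)@(15, 7): e=[10,15,-5] → ·
    (8,3)@(17, 7): e=[6,5,9] → #
    (9,3)@(19, 7): e=[2,-5,23] → ·
    (8,4)@(17, 9): e=[14,5,1] → #
    (9,4)@(19, 9): e=[10,-5,15] → ·
    (8,5)@(17, 11): e=[22,5,-7] → ·
  covered (3 px):
    · · · · · · · · · ·
    · · · · · · · · · ·
    · · · · · · · # · ·
    · · · · · · · · # ·
    · · · · · · · · # ·
    · · · · · · · · · ·
    · · · · · · · · · ·
    · · · · · · · · · ·

Answer: [6,26,36]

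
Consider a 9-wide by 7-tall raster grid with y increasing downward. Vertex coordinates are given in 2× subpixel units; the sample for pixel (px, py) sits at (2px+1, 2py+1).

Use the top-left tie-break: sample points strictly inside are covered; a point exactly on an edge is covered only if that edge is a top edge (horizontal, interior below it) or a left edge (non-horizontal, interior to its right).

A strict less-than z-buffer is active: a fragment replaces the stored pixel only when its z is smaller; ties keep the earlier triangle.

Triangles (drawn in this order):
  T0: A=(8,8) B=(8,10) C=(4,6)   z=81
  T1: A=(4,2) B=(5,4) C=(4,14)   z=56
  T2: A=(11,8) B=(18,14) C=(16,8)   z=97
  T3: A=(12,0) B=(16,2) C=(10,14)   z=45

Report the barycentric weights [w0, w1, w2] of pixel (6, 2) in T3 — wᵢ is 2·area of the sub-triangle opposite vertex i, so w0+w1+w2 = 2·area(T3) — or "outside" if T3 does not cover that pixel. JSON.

T0:
  2·area = 8
  edge (8, 8)→(8, 10): d=(0,2) right/bottom  bias=-1
  edge (8, 10)→(4, 6): d=(-4,-4) top-left  bias=+0
  edge (4, 6)→(8, 8): d=(4,2) right/bottom  bias=-1
    (0,1)@(1, 3): e=[14,0,-6] → ·  [on edge]
    (1,2)@(3, 5): e=[10,0,-2] → ·  [on edge]
    (2,3)@(5, 7): e=[6,0,2] → █  [on edge]
    (3,3)@(7, 7): e=[2,8,-2] → ·
    (2,4)@(5, 9): e=[6,-8,10] → ·
    (3,4)@(7, 9): e=[2,0,6] → █  [on edge]
    (4,4)@(9, 9): e=[-2,8,2] → ·
    (3,5)@(7, 11): e=[2,-8,14] → ·
    (4,5)@(9, 11): e=[-2,0,10] → ·  [on edge]
    (5,6)@(11, 13): e=[-6,0,14] → ·  [on edge]
  covered (2 px):
    · · · · · · · · ·
    · · · · · · · · ·
    · · · · · · · · ·
    · · █ · · · · · ·
    · · · █ · · · · ·
    · · · · · · · · ·
    · · · · · · · · ·
T1:
  2·area = 12
  edge (4, 2)→(5, 4): d=(1,2) right/bottom  bias=-1
  edge (5, 4)→(4, 14): d=(-1,10) right/bottom  bias=-1
  edge (4, 14)→(4, 2): d=(0,-12) top-left  bias=+0
  covered (0 px):
    · · · · · · · · ·
    · · · · · · · · ·
    · · · · · · · · ·
    · · · · · · · · ·
    · · · · · · · · ·
    · · · · · · · · ·
    · · · · · · · · ·
T2:
  2·area = 30  (B↔C swapped to make it positive)
  edge (11, 8)→(16, 8): d=(5,0) top-left  bias=+0
  edge (16, 8)→(18, 14): d=(2,6) right/bottom  bias=-1
  edge (18, 14)→(11, 8): d=(-7,-6) top-left  bias=+0
    (7,2)@(15, 5): e=[-15,0,45] → ·  [on edge]
    (6,4)@(13, 9): e=[5,20,5] → █
    (7,4)@(15, 9): e=[5,8,17] → █
    (8,4)@(17, 9): e=[5,-4,29] → ·
    (6,5)@(13, 11): e=[15,24,-9] → ·
    (7,5)@(15, 11): e=[15,12,3] → █
    (8,5)@(17, 11): e=[15,0,15] → ·  [on edge]
    (7,6)@(15, 13): e=[25,16,-11] → ·
    (8,6)@(17, 13): e=[25,4,1] → █
  covered (4 px):
    · · · · · · · · ·
    · · · · · · · · ·
    · · · · · · · · ·
    · · · · · · · · ·
    · · · · · · █ █ ·
    · · · · · · · █ ·
    · · · · · · · · █
T3:
  2·area = 60
  edge (12, 0)→(16, 2): d=(4,2) right/bottom  bias=-1
  edge (16, 2)→(10, 14): d=(-6,12) right/bottom  bias=-1
  edge (10, 14)→(12, 0): d=(2,-14) top-left  bias=+0
    (6,0)@(13, 1): e=[2,42,16] → █
    (7,0)@(15, 1): e=[-2,18,44] → ·
    (6,1)@(13, 3): e=[10,30,20] → █
    (7,1)@(15, 3): e=[6,6,48] → █
    (8,1)@(17, 3): e=[2,-18,76] → ·
    (6,2)@(13, 5): e=[18,18,24] → █
    (7,2)@(15, 5): e=[14,-6,52] → ·
    (5,3)@(11, 7): e=[30,30,0] → █  [on edge]
    (7,3)@(15, 7): e=[22,-18,56] → ·
    (5,4)@(11, 9): e=[38,18,4] → █
    (6,4)@(13, 9): e=[34,-6,32] → ·
    (5,5)@(11, 11): e=[46,6,8] → █
  covered (8 px):
    · · · · · · █ · ·
    · · · · · · █ █ ·
    · · · · · · █ · ·
    · · · · · █ █ · ·
    · · · · · █ · · ·
    · · · · · █ · · ·
    · · · · · · · · ·

Final: [18,24,18]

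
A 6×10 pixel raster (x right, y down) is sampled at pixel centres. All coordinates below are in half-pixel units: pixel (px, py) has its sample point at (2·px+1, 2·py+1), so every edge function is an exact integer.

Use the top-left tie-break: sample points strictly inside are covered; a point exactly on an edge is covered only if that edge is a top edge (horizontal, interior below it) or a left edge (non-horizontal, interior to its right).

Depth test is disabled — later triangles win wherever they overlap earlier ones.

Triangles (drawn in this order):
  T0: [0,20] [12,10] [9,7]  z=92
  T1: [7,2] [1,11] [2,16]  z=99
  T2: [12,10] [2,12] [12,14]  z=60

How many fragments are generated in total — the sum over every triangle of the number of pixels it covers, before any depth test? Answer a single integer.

T0:
  2·area = 66  (B↔C swapped to make it positive)
  edge (0, 20)→(9, 7): d=(9,-13) top-left  bias=+0
  edge (9, 7)→(12, 10): d=(3,3) right/bottom  bias=-1
  edge (12, 10)→(0, 20): d=(-12,10) right/bottom  bias=-1
    (1,0)@(3, 1): e=[-132,0,198] → ·  [on edge]
    (2,1)@(5, 3): e=[-88,0,154] → ·  [on edge]
    (3,2)@(7, 5): e=[-44,0,110] → ·  [on edge]
    (4,3)@(9, 7): e=[0,0,66] → ·  [on edge]
    (4,4)@(9, 9): e=[18,6,42] → #
    (5,4)@(11, 9): e=[44,0,22] → ·  [on edge]
    (3,5)@(7, 11): e=[10,18,38] → #
    (5,5)@(11, 11): e=[62,6,-2] → ·
    (2,6)@(5, 13): e=[2,30,34] → #
    (4,6)@(9, 13): e=[54,18,-6] → ·
    (2,7)@(5, 15): e=[20,36,10] → #
    (3,7)@(7, 15): e=[46,30,-10] → ·
  covered (8 px):
    · · · · · ·
    · · · · · ·
    · · · · · ·
    · · · · · ·
    · · · · # ·
    · · · # # ·
    · · # # · ·
    · · # · · ·
    · # · · · ·
    # · · · · ·
T1:
  2·area = 39  (B↔C swapped to make it positive)
  edge (7, 2)→(2, 16): d=(-5,14) right/bottom  bias=-1
  edge (2, 16)→(1, 11): d=(-1,-5) top-left  bias=+0
  edge (1, 11)→(7, 2): d=(6,-9) top-left  bias=+0
    (2,2)@(5, 5): e=[13,26,0] → #  [on edge]
    (3,2)@(7, 5): e=[-15,36,18] → ·
    (2,3)@(5, 7): e=[3,24,12] → #
    (3,3)@(7, 7): e=[-25,34,30] → ·
    (1,4)@(3, 9): e=[21,12,6] → #
    (2,4)@(5, 9): e=[-7,22,24] → ·
    (0,5)@(1, 11): e=[39,0,0] → #  [on edge]
    (2,5)@(5, 11): e=[-17,20,36] → ·
    (0,6)@(1, 13): e=[29,-2,12] → ·
    (1,6)@(3, 13): e=[1,8,30] → #
    (2,6)@(5, 13): e=[-27,18,48] → ·
    (1,7)@(3, 15): e=[-9,6,42] → ·
  covered (6 px):
    · · · · · ·
    · · · · · ·
    · · # · · ·
    · · # · · ·
    · # · · · ·
    # # · · · ·
    · # · · · ·
    · · · · · ·
    · · · · · ·
    · · · · · ·
T2:
  2·area = 40  (B↔C swapped to make it positive)
  edge (12, 10)→(12, 14): d=(0,4) right/bottom  bias=-1
  edge (12, 14)→(2, 12): d=(-10,-2) top-left  bias=+0
  edge (2, 12)→(12, 10): d=(10,-2) top-left  bias=+0
    (3,5)@(7, 11): e=[20,20,0] → #  [on edge]
    (4,5)@(9, 11): e=[12,24,4] → #
    (5,5)@(11, 11): e=[4,28,8] → #
    (3,6)@(7, 13): e=[20,0,20] → #  [on edge]
    (3,7)@(7, 15): e=[20,-20,40] → ·
    (4,7)@(9, 15): e=[12,-16,44] → ·
    (5,7)@(11, 15): e=[4,-12,48] → ·
  covered (6 px):
    · · · · · ·
    · · · · · ·
    · · · · · ·
    · · · · · ·
    · · · · · ·
    · · · # # #
    · · · # # #
    · · · · · ·
    · · · · · ·
    · · · · · ·

Final: 20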